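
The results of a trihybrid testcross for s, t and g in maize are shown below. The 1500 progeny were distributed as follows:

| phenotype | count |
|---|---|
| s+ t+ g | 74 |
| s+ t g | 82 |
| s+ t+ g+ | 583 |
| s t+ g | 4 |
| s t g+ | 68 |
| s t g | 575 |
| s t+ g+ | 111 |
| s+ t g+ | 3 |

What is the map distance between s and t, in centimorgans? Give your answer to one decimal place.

The two most frequent reciprocal classes, s t g and s+ t+ g+, are the parental types, so the F1 was s t g / s+ t+ g+.
The two rarest classes, s t+ g and s+ t g+, are the double crossovers. Comparing them with the parentals, only the t allele has switched, so t is the middle locus and the order is s – t – g.
Crossovers in the s–t interval produce the single-crossover classes s+ t g and s t+ g+ (82 + 111 = 193) plus the double crossovers (7).
RF(s–t) = (193 + 7) / 1500 = 200/1500 = 0.1333 → 13.3 centimorgans.

13.3 centimorgans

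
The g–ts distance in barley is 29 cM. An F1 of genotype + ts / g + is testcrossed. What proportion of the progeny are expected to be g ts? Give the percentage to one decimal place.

14.5%

A map distance of 29 cM corresponds to a recombination frequency of 0.290.
The F1 is + ts / g +, so g ts is a recombinant gamete class with expected frequency r/2 = 0.290/2 = 0.1450.
That is 0.1450 = 14.5% of the progeny.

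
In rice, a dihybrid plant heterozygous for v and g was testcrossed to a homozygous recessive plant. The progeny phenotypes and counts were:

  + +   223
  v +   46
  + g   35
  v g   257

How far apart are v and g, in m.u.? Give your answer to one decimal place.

14.4 m.u.

The two most frequent classes, + + (223) and v g (257), are the parental types, so the F1 was + + / v g.
The recombinant classes are + g and v +: 35 + 46 = 81.
Recombination frequency = 81/561 = 0.1444 ≈ 14.4%, i.e. 14.4 m.u.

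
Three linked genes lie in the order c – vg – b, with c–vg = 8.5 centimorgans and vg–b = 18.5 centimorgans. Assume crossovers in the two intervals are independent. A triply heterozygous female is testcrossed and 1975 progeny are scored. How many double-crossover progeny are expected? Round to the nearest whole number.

Map distances give recombination frequencies of 0.085 and 0.185 for the two intervals.
With no interference, expected double-crossover frequency = 0.085 × 0.185 = 0.01572.
Expected number = 0.01572 × 1975 = 31.06 ≈ 31.

31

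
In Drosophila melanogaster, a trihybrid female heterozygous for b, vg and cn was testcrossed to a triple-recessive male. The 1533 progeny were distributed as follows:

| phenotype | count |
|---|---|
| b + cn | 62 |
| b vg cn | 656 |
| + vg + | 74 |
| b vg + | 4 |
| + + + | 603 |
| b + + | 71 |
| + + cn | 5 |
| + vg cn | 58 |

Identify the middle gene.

cn

The two most frequent reciprocal classes, + + + and b vg cn, are the parental types, so the F1 was + + + / b vg cn.
The two rarest classes, + + cn and b vg +, are the double crossovers. Comparing them with the parentals, only the cn allele has switched, so cn is the middle locus and the order is vg – cn – b.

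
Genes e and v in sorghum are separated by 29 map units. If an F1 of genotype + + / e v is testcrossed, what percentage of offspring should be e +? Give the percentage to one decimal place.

A map distance of 29 map units corresponds to a recombination frequency of 0.290.
The F1 is + + / e v, so e + is a recombinant gamete class with expected frequency r/2 = 0.290/2 = 0.1450.
That is 0.1450 = 14.5% of the progeny.

14.5%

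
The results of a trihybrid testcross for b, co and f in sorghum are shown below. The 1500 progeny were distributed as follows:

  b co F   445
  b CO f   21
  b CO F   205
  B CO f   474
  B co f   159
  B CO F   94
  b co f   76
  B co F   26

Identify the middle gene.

The two most frequent reciprocal classes, B CO f and b co F, are the parental types, so the F1 was B CO f / b co F.
The two rarest classes, b CO f and B co F, are the double crossovers. Comparing them with the parentals, only the b allele has switched, so b is the middle locus and the order is f – b – co.

b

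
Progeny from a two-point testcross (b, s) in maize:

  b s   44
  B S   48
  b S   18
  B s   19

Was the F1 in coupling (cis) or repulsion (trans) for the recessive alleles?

The two most frequent classes are B S (48) and b s (44); these are the parental (non-recombinant) types.
So the F1 carried B S on one chromosome and b s on the other — the recessive alleles are on the same chromosome (cis / coupling).

cis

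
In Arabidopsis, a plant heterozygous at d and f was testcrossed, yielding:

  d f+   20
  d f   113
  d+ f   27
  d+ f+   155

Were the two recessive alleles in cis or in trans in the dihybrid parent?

cis

The two most frequent classes are d+ f+ (155) and d f (113); these are the parental (non-recombinant) types.
So the F1 carried d+ f+ on one chromosome and d f on the other — the recessive alleles are on the same chromosome (cis / coupling).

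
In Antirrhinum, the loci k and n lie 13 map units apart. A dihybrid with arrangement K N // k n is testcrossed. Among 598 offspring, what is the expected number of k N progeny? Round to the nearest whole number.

39

A map distance of 13 map units corresponds to a recombination frequency of 0.130.
The F1 is K N / k n, so k N is a recombinant gamete class with expected frequency r/2 = 0.130/2 = 0.0650.
Expected number = 0.0650 × 598 = 38.87 ≈ 39.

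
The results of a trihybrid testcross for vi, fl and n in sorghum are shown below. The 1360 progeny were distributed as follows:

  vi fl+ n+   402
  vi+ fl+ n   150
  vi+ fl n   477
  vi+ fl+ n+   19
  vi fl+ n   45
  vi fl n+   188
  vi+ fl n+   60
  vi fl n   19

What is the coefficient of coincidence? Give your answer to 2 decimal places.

0.96

The two most frequent reciprocal classes, vi+ fl n and vi fl+ n+, are the parental types, so the F1 was vi+ fl n / vi fl+ n+.
The two rarest classes, vi fl n and vi+ fl+ n+, are the double crossovers. Comparing them with the parentals, only the vi allele has switched, so vi is the middle locus and the order is fl – vi – n.
fl–vi: (338 + 38)/1360 = 0.2765; vi–n: (105 + 38)/1360 = 0.1051.
Expected DCO frequency = 0.2765 × 0.1051 ≈ 0.02906; observed = 38/1360 ≈ 0.02794.
Coefficient of coincidence = 0.02794/0.02906 ≈ 0.96.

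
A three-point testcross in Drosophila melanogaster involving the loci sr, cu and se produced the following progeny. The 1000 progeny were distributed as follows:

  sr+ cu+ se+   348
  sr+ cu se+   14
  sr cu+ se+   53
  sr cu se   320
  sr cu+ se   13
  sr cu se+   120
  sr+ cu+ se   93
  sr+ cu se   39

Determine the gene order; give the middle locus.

The two most frequent reciprocal classes, sr cu se and sr+ cu+ se+, are the parental types, so the F1 was sr cu se / sr+ cu+ se+.
The two rarest classes, sr cu+ se and sr+ cu se+, are the double crossovers. Comparing them with the parentals, only the cu allele has switched, so cu is the middle locus and the order is se – cu – sr.

cu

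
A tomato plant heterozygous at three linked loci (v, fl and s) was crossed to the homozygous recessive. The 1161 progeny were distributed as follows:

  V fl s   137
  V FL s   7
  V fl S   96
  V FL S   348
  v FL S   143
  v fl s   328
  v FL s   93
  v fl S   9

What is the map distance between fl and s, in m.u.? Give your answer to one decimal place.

The two most frequent reciprocal classes, V FL S and v fl s, are the parental types, so the F1 was V FL S / v fl s.
The two rarest classes, V FL s and v fl S, are the double crossovers. Comparing them with the parentals, only the s allele has switched, so s is the middle locus and the order is v – s – fl.
Crossovers in the s–fl interval produce the single-crossover classes V fl S and v FL s (96 + 93 = 189) plus the double crossovers (16).
RF(s–fl) = (189 + 16) / 1161 = 205/1161 = 0.1766 → 17.7 m.u.

17.7 m.u.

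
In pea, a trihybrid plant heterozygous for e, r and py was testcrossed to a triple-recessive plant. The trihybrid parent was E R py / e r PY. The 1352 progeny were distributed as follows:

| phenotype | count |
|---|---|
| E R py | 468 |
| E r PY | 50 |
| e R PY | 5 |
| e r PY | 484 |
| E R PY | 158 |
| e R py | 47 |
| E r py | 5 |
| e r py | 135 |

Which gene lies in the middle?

r

The two rarest classes, E r py and e R PY, are the double crossovers. Comparing them with the parentals, only the r allele has switched, so r is the middle locus and the order is e – r – py.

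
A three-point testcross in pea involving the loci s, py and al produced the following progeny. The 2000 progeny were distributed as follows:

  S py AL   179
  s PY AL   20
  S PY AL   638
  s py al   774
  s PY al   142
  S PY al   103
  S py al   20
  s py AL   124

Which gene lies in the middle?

The two most frequent reciprocal classes, S PY AL and s py al, are the parental types, so the F1 was S PY AL / s py al.
The two rarest classes, s PY AL and S py al, are the double crossovers. Comparing them with the parentals, only the s allele has switched, so s is the middle locus and the order is py – s – al.

s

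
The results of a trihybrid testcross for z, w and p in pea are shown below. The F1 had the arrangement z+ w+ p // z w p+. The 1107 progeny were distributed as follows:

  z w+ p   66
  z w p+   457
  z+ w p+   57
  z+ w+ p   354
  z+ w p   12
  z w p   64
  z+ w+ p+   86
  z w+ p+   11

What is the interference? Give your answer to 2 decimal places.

The two rarest classes, z+ w p and z w+ p+, are the double crossovers. Comparing them with the parentals, only the w allele has switched, so w is the middle locus and the order is p – w – z.
p–w: (150 + 23)/1107 = 0.1563; w–z: (123 + 23)/1107 = 0.1319.
Expected DCO frequency = 0.1563 × 0.1319 ≈ 0.02062; observed = 23/1107 ≈ 0.02078.
Coefficient of coincidence = 0.02078/0.02062 ≈ 1.01; interference = 1 − 1.01 = -0.01.

-0.01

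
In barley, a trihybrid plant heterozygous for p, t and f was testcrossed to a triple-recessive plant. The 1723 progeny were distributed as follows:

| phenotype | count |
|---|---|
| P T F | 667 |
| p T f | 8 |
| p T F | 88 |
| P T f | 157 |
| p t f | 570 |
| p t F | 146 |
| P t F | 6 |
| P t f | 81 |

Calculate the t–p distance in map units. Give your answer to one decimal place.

10.6 map units

The two most frequent reciprocal classes, p t f and P T F, are the parental types, so the F1 was p t f / P T F.
The two rarest classes, p T f and P t F, are the double crossovers. Comparing them with the parentals, only the t allele has switched, so t is the middle locus and the order is p – t – f.
Crossovers in the p–t interval produce the single-crossover classes P t f and p T F (81 + 88 = 169) plus the double crossovers (14).
RF(p–t) = (169 + 14) / 1723 = 183/1723 = 0.1062 → 10.6 map units.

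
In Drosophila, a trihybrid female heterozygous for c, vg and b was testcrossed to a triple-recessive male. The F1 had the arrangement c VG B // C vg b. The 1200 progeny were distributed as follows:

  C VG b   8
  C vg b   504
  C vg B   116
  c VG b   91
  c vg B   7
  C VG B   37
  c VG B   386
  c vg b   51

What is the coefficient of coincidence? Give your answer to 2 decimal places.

The two rarest classes, c vg B and C VG b, are the double crossovers. Comparing them with the parentals, only the vg allele has switched, so vg is the middle locus and the order is c – vg – b.
c–vg: (88 + 15)/1200 = 0.0858; vg–b: (207 + 15)/1200 = 0.1850.
Expected DCO frequency = 0.0858 × 0.1850 ≈ 0.01587; observed = 15/1200 ≈ 0.01250.
Coefficient of coincidence = 0.01250/0.01587 ≈ 0.79.

0.79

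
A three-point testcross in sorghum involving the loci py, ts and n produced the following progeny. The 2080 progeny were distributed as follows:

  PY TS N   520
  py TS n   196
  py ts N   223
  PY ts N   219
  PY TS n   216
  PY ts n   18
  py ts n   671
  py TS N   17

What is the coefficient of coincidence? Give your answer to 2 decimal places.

The two most frequent reciprocal classes, PY TS N and py ts n, are the parental types, so the F1 was PY TS N / py ts n.
The two rarest classes, py TS N and PY ts n, are the double crossovers. Comparing them with the parentals, only the py allele has switched, so py is the middle locus and the order is n – py – ts.
n–py: (439 + 35)/2080 = 0.2279; py–ts: (415 + 35)/2080 = 0.2163.
Expected DCO frequency = 0.2279 × 0.2163 ≈ 0.04929; observed = 35/2080 ≈ 0.01683.
Coefficient of coincidence = 0.01683/0.04929 ≈ 0.34.

0.34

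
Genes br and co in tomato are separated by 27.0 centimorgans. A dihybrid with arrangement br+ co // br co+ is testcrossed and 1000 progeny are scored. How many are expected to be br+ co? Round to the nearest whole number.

365

A map distance of 27.0 centimorgans corresponds to a recombination frequency of 0.270.
The F1 is br+ co / br co+, so br+ co is a parental gamete class with expected frequency (1 − r)/2 = 0.730/2 = 0.3650.
Expected number = 0.3650 × 1000 = 365.00 ≈ 365.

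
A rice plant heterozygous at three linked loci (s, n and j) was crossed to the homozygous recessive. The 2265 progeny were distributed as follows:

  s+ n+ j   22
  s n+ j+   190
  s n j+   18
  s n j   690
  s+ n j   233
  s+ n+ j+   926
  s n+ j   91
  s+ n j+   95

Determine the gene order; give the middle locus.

j

The two most frequent reciprocal classes, s n j and s+ n+ j+, are the parental types, so the F1 was s n j / s+ n+ j+.
The two rarest classes, s n j+ and s+ n+ j, are the double crossovers. Comparing them with the parentals, only the j allele has switched, so j is the middle locus and the order is s – j – n.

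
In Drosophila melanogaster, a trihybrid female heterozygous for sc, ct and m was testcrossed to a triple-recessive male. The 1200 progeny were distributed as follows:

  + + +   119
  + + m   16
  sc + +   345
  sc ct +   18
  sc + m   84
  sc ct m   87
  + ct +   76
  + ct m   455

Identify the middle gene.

The two most frequent reciprocal classes, + ct m and sc + +, are the parental types, so the F1 was + ct m / sc + +.
The two rarest classes, + + m and sc ct +, are the double crossovers. Comparing them with the parentals, only the ct allele has switched, so ct is the middle locus and the order is sc – ct – m.

ct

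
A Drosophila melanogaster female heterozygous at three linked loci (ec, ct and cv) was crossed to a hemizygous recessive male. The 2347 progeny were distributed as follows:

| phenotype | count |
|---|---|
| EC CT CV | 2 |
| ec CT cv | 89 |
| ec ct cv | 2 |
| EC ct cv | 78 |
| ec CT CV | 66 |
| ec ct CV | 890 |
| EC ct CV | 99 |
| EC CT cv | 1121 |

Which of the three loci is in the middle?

The two most frequent reciprocal classes, EC CT cv and ec ct CV, are the parental types, so the F1 was EC CT cv / ec ct CV.
The two rarest classes, EC CT CV and ec ct cv, are the double crossovers. Comparing them with the parentals, only the cv allele has switched, so cv is the middle locus and the order is ct – cv – ec.

cv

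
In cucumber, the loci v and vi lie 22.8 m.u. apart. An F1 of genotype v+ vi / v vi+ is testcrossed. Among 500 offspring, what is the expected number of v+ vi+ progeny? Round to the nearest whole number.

57

A map distance of 22.8 m.u. corresponds to a recombination frequency of 0.228.
The F1 is v+ vi / v vi+, so v+ vi+ is a recombinant gamete class with expected frequency r/2 = 0.228/2 = 0.1140.
Expected number = 0.1140 × 500 = 57.00 ≈ 57.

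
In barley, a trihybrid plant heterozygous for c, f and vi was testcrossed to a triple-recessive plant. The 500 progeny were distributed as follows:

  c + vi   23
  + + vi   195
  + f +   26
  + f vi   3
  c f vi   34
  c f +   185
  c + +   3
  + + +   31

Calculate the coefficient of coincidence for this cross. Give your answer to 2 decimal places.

The two most frequent reciprocal classes, + + vi and c f +, are the parental types, so the F1 was + + vi / c f +.
The two rarest classes, + f vi and c + +, are the double crossovers. Comparing them with the parentals, only the f allele has switched, so f is the middle locus and the order is c – f – vi.
c–f: (49 + 6)/500 = 0.1100; f–vi: (65 + 6)/500 = 0.1420.
Expected DCO frequency = 0.1100 × 0.1420 ≈ 0.01562; observed = 6/500 ≈ 0.01200.
Coefficient of coincidence = 0.01200/0.01562 ≈ 0.77.

0.77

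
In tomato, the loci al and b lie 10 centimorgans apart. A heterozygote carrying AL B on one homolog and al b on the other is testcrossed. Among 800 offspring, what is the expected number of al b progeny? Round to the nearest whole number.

A map distance of 10 centimorgans corresponds to a recombination frequency of 0.100.
The F1 is AL B / al b, so al b is a parental gamete class with expected frequency (1 − r)/2 = 0.900/2 = 0.4500.
Expected number = 0.4500 × 800 = 360.00 ≈ 360.

360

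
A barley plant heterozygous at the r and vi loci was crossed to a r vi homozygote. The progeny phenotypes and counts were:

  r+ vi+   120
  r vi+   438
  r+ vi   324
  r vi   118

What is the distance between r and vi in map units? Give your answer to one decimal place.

The two most frequent classes, r+ vi (324) and r vi+ (438), are the parental types, so the F1 was r+ vi / r vi+.
The recombinant classes are r+ vi+ and r vi: 120 + 118 = 238.
Recombination frequency = 238/1000 = 0.2380 ≈ 23.8%, i.e. 23.8 map units.

23.8 map units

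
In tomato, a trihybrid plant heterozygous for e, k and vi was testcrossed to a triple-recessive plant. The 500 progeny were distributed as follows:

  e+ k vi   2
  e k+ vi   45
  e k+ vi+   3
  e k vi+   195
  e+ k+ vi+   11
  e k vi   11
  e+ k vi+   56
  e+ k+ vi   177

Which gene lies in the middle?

The two most frequent reciprocal classes, e+ k+ vi and e k vi+, are the parental types, so the F1 was e+ k+ vi / e k vi+.
The two rarest classes, e+ k vi and e k+ vi+, are the double crossovers. Comparing them with the parentals, only the k allele has switched, so k is the middle locus and the order is vi – k – e.

k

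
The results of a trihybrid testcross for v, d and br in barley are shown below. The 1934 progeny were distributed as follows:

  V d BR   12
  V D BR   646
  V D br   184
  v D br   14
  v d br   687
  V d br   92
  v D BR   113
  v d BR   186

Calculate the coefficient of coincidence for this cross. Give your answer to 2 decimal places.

0.55

The two most frequent reciprocal classes, V D BR and v d br, are the parental types, so the F1 was V D BR / v d br.
The two rarest classes, V d BR and v D br, are the double crossovers. Comparing them with the parentals, only the d allele has switched, so d is the middle locus and the order is br – d – v.
br–d: (370 + 26)/1934 = 0.2048; d–v: (205 + 26)/1934 = 0.1194.
Expected DCO frequency = 0.2048 × 0.1194 ≈ 0.02445; observed = 26/1934 ≈ 0.01344.
Coefficient of coincidence = 0.01344/0.02445 ≈ 0.55.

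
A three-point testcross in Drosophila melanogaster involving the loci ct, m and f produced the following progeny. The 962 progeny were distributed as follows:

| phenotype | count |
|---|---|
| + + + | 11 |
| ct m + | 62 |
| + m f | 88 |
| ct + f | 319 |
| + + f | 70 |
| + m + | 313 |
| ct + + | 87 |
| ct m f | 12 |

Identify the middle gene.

m

The two most frequent reciprocal classes, + m + and ct + f, are the parental types, so the F1 was + m + / ct + f.
The two rarest classes, + + + and ct m f, are the double crossovers. Comparing them with the parentals, only the m allele has switched, so m is the middle locus and the order is f – m – ct.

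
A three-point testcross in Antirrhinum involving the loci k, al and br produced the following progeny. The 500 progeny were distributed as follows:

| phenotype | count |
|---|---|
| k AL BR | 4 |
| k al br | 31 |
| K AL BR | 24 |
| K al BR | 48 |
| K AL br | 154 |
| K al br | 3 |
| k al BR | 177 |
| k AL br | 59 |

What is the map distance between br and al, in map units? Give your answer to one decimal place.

The two most frequent reciprocal classes, K AL br and k al BR, are the parental types, so the F1 was K AL br / k al BR.
The two rarest classes, K al br and k AL BR, are the double crossovers. Comparing them with the parentals, only the al allele has switched, so al is the middle locus and the order is k – al – br.
Crossovers in the al–br interval produce the single-crossover classes K AL BR and k al br (24 + 31 = 55) plus the double crossovers (7).
RF(al–br) = (55 + 7) / 500 = 62/500 = 0.1240 → 12.4 map units.

12.4 map units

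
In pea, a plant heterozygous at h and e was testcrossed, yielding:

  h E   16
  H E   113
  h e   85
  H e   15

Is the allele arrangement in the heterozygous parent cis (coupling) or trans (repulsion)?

The two most frequent classes are H E (113) and h e (85); these are the parental (non-recombinant) types.
So the F1 carried H E on one chromosome and h e on the other — the recessive alleles are on the same chromosome (cis / coupling).

cis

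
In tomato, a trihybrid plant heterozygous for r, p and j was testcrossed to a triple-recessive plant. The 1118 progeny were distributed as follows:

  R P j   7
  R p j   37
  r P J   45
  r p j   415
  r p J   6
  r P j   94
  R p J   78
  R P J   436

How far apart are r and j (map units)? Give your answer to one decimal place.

The two most frequent reciprocal classes, r p j and R P J, are the parental types, so the F1 was r p j / R P J.
The two rarest classes, r p J and R P j, are the double crossovers. Comparing them with the parentals, only the j allele has switched, so j is the middle locus and the order is r – j – p.
Crossovers in the r–j interval produce the single-crossover classes R p j and r P J (37 + 45 = 82) plus the double crossovers (13).
RF(r–j) = (82 + 13) / 1118 = 95/1118 = 0.0850 → 8.5 map units.

8.5 map units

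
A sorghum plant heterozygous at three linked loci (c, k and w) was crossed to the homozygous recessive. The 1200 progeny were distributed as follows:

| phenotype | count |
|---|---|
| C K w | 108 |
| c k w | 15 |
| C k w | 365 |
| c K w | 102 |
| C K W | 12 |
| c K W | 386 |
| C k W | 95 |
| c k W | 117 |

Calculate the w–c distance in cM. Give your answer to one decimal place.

The two most frequent reciprocal classes, c K W and C k w, are the parental types, so the F1 was c K W / C k w.
The two rarest classes, C K W and c k w, are the double crossovers. Comparing them with the parentals, only the c allele has switched, so c is the middle locus and the order is w – c – k.
Crossovers in the w–c interval produce the single-crossover classes c K w and C k W (102 + 95 = 197) plus the double crossovers (27).
RF(w–c) = (197 + 27) / 1200 = 224/1200 = 0.1867 → 18.7 cM.

18.7 cM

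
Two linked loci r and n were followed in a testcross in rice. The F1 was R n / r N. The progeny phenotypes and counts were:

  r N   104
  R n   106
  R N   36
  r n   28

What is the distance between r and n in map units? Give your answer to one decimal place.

The recombinant classes are R N and r n: 36 + 28 = 64.
Recombination frequency = 64/274 = 0.2336 ≈ 23.4%, i.e. 23.4 map units.

23.4 map units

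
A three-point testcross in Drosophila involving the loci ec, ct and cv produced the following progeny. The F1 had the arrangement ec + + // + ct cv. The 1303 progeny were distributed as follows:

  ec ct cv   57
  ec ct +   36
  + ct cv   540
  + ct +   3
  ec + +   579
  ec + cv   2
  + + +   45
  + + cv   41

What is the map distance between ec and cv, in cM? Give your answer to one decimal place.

8.2 cM

The two rarest classes, ec + cv and + ct +, are the double crossovers. Comparing them with the parentals, only the cv allele has switched, so cv is the middle locus and the order is ec – cv – ct.
Crossovers in the ec–cv interval produce the single-crossover classes + + + and ec ct cv (45 + 57 = 102) plus the double crossovers (5).
RF(ec–cv) = (102 + 5) / 1303 = 107/1303 = 0.0821 → 8.2 cM.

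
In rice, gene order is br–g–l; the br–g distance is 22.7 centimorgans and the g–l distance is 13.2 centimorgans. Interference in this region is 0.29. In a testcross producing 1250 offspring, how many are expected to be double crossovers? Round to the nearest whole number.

27

Map distances give recombination frequencies of 0.227 and 0.132 for the two intervals.
With interference 0.29 (so coincidence = 0.71), expected double-crossover frequency = 0.227 × 0.132 × 0.71 = 0.02127.
Expected number = 0.02127 × 1250 = 26.59 ≈ 27.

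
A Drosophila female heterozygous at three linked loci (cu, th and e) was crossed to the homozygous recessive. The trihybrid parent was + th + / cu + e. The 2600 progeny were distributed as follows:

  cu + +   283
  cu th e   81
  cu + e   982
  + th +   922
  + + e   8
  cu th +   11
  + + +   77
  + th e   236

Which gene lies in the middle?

The two rarest classes, cu th + and + + e, are the double crossovers. Comparing them with the parentals, only the cu allele has switched, so cu is the middle locus and the order is th – cu – e.

cu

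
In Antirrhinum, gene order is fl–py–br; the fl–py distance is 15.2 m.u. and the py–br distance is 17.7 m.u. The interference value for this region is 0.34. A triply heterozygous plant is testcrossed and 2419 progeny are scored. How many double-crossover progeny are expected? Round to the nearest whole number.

43

Map distances give recombination frequencies of 0.152 and 0.177 for the two intervals.
With interference 0.34 (so coincidence = 0.66), expected double-crossover frequency = 0.152 × 0.177 × 0.66 = 0.01776.
Expected number = 0.01776 × 2419 = 42.95 ≈ 43.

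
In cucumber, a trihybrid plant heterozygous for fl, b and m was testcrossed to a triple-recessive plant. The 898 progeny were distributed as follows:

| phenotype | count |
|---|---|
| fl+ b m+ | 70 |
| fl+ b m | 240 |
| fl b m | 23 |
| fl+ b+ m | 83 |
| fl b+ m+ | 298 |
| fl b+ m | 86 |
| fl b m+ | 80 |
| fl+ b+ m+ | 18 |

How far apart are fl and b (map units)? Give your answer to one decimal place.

22.7 map units

The two most frequent reciprocal classes, fl b+ m+ and fl+ b m, are the parental types, so the F1 was fl b+ m+ / fl+ b m.
The two rarest classes, fl+ b+ m+ and fl b m, are the double crossovers. Comparing them with the parentals, only the fl allele has switched, so fl is the middle locus and the order is m – fl – b.
Crossovers in the fl–b interval produce the single-crossover classes fl b m+ and fl+ b+ m (80 + 83 = 163) plus the double crossovers (41).
RF(fl–b) = (163 + 41) / 898 = 204/898 = 0.2272 → 22.7 map units.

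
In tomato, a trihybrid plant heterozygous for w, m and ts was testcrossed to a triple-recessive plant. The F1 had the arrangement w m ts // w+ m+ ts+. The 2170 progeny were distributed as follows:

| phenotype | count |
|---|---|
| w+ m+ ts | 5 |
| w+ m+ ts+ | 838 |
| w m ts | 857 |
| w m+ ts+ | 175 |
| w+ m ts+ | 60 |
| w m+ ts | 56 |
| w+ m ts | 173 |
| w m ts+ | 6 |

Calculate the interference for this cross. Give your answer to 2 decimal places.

0.48

The two rarest classes, w m ts+ and w+ m+ ts, are the double crossovers. Comparing them with the parentals, only the ts allele has switched, so ts is the middle locus and the order is m – ts – w.
m–ts: (116 + 11)/2170 = 0.0585; ts–w: (348 + 11)/2170 = 0.1654.
Expected DCO frequency = 0.0585 × 0.1654 ≈ 0.00968; observed = 11/2170 ≈ 0.00507.
Coefficient of coincidence = 0.00507/0.00968 ≈ 0.52; interference = 1 − 0.52 = 0.48.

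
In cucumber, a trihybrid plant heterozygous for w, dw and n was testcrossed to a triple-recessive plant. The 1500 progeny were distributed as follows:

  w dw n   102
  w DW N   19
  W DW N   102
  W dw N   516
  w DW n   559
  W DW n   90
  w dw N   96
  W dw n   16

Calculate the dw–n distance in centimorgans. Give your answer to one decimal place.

15.9 centimorgans

The two most frequent reciprocal classes, w DW n and W dw N, are the parental types, so the F1 was w DW n / W dw N.
The two rarest classes, w DW N and W dw n, are the double crossovers. Comparing them with the parentals, only the n allele has switched, so n is the middle locus and the order is w – n – dw.
Crossovers in the n–dw interval produce the single-crossover classes w dw n and W DW N (102 + 102 = 204) plus the double crossovers (35).
RF(n–dw) = (204 + 35) / 1500 = 239/1500 = 0.1593 → 15.9 centimorgans.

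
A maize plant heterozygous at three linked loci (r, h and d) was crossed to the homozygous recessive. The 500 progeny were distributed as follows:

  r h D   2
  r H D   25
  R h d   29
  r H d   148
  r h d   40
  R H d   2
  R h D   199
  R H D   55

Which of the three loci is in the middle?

The two most frequent reciprocal classes, R h D and r H d, are the parental types, so the F1 was R h D / r H d.
The two rarest classes, r h D and R H d, are the double crossovers. Comparing them with the parentals, only the r allele has switched, so r is the middle locus and the order is h – r – d.

r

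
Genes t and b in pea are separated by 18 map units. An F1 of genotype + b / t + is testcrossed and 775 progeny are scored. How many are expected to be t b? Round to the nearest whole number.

70

A map distance of 18 map units corresponds to a recombination frequency of 0.180.
The F1 is + b / t +, so t b is a recombinant gamete class with expected frequency r/2 = 0.180/2 = 0.0900.
Expected number = 0.0900 × 775 = 69.75 ≈ 70.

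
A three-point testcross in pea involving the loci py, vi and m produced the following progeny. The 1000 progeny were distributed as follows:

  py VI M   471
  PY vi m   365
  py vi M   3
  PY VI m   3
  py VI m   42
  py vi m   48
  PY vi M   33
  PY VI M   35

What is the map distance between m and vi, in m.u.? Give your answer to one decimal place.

The two most frequent reciprocal classes, py VI M and PY vi m, are the parental types, so the F1 was py VI M / PY vi m.
The two rarest classes, py vi M and PY VI m, are the double crossovers. Comparing them with the parentals, only the vi allele has switched, so vi is the middle locus and the order is m – vi – py.
Crossovers in the m–vi interval produce the single-crossover classes py VI m and PY vi M (42 + 33 = 75) plus the double crossovers (6).
RF(m–vi) = (75 + 6) / 1000 = 81/1000 = 0.0810 → 8.1 m.u.

8.1 m.u.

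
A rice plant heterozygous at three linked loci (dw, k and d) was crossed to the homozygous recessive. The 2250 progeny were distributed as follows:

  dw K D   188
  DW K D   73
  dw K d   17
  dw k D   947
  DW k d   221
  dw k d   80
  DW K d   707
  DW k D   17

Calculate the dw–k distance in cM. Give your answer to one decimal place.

19.7 cM

The two most frequent reciprocal classes, dw k D and DW K d, are the parental types, so the F1 was dw k D / DW K d.
The two rarest classes, DW k D and dw K d, are the double crossovers. Comparing them with the parentals, only the dw allele has switched, so dw is the middle locus and the order is k – dw – d.
Crossovers in the k–dw interval produce the single-crossover classes dw K D and DW k d (188 + 221 = 409) plus the double crossovers (34).
RF(k–dw) = (409 + 34) / 2250 = 443/2250 = 0.1969 → 19.7 cM.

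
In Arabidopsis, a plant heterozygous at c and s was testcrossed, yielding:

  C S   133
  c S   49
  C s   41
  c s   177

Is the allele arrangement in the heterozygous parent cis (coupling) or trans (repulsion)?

The two most frequent classes are C S (133) and c s (177); these are the parental (non-recombinant) types.
So the F1 carried C S on one chromosome and c s on the other — the recessive alleles are on the same chromosome (cis / coupling).

cis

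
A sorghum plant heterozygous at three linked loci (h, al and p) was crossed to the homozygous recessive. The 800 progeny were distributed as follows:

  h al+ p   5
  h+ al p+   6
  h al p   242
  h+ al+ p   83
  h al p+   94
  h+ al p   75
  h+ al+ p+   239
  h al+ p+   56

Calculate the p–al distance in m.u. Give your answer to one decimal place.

The two most frequent reciprocal classes, h+ al+ p+ and h al p, are the parental types, so the F1 was h+ al+ p+ / h al p.
The two rarest classes, h+ al p+ and h al+ p, are the double crossovers. Comparing them with the parentals, only the al allele has switched, so al is the middle locus and the order is p – al – h.
Crossovers in the p–al interval produce the single-crossover classes h+ al+ p and h al p+ (83 + 94 = 177) plus the double crossovers (11).
RF(p–al) = (177 + 11) / 800 = 188/800 = 0.2350 → 23.5 m.u.

23.5 m.u.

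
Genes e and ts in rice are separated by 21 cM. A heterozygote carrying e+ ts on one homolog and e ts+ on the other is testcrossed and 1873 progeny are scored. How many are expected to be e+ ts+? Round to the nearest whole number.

197

A map distance of 21 cM corresponds to a recombination frequency of 0.210.
The F1 is e+ ts / e ts+, so e+ ts+ is a recombinant gamete class with expected frequency r/2 = 0.210/2 = 0.1050.
Expected number = 0.1050 × 1873 = 196.66 ≈ 197.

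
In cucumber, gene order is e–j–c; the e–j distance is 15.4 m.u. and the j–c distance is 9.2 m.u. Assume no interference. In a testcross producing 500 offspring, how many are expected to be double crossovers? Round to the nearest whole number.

7

Map distances give recombination frequencies of 0.154 and 0.092 for the two intervals.
With no interference, expected double-crossover frequency = 0.154 × 0.092 = 0.01417.
Expected number = 0.01417 × 500 = 7.08 ≈ 7.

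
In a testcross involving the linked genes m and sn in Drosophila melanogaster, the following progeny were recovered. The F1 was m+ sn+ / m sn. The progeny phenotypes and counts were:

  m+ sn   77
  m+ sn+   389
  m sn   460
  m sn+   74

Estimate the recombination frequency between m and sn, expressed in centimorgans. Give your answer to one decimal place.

15.1 centimorgans

The recombinant classes are m+ sn and m sn+: 77 + 74 = 151.
Recombination frequency = 151/1000 = 0.1510 ≈ 15.1%, i.e. 15.1 centimorgans.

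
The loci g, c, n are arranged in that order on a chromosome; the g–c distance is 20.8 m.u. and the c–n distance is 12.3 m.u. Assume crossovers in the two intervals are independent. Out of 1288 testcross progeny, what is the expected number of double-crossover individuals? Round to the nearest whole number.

33

Map distances give recombination frequencies of 0.208 and 0.123 for the two intervals.
With no interference, expected double-crossover frequency = 0.208 × 0.123 = 0.02558.
Expected number = 0.02558 × 1288 = 32.95 ≈ 33.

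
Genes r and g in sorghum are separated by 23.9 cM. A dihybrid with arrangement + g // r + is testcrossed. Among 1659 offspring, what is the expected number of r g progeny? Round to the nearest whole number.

198

A map distance of 23.9 cM corresponds to a recombination frequency of 0.239.
The F1 is + g / r +, so r g is a recombinant gamete class with expected frequency r/2 = 0.239/2 = 0.1195.
Expected number = 0.1195 × 1659 = 198.25 ≈ 198.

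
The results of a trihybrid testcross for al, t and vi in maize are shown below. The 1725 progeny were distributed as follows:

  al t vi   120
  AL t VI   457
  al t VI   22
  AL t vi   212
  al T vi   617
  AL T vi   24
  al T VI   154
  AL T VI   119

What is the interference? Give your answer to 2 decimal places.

The two most frequent reciprocal classes, AL t VI and al T vi, are the parental types, so the F1 was AL t VI / al T vi.
The two rarest classes, al t VI and AL T vi, are the double crossovers. Comparing them with the parentals, only the al allele has switched, so al is the middle locus and the order is vi – al – t.
vi–al: (366 + 46)/1725 = 0.2388; al–t: (239 + 46)/1725 = 0.1652.
Expected DCO frequency = 0.2388 × 0.1652 ≈ 0.03945; observed = 46/1725 ≈ 0.02667.
Coefficient of coincidence = 0.02667/0.03945 ≈ 0.68; interference = 1 − 0.68 = 0.32.

0.32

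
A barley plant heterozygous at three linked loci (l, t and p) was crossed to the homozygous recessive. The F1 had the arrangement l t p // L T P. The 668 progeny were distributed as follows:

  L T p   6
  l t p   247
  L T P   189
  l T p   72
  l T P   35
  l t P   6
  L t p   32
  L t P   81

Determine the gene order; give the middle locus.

The two rarest classes, l t P and L T p, are the double crossovers. Comparing them with the parentals, only the p allele has switched, so p is the middle locus and the order is l – p – t.

p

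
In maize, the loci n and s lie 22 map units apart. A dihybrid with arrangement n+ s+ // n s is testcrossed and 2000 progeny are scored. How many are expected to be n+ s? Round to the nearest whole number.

220

A map distance of 22 map units corresponds to a recombination frequency of 0.220.
The F1 is n+ s+ / n s, so n+ s is a recombinant gamete class with expected frequency r/2 = 0.220/2 = 0.1100.
Expected number = 0.1100 × 2000 = 220.00 ≈ 220.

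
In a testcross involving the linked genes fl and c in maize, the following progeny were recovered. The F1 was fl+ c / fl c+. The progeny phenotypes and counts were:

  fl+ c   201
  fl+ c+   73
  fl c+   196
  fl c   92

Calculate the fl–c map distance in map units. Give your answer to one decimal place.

29.4 map units

The recombinant classes are fl+ c+ and fl c: 73 + 92 = 165.
Recombination frequency = 165/562 = 0.2936 ≈ 29.4%, i.e. 29.4 map units.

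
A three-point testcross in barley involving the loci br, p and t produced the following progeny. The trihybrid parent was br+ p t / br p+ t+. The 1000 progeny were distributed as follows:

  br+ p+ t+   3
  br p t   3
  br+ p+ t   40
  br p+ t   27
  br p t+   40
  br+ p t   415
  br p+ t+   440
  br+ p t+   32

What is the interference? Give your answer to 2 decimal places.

-0.07

The two rarest classes, br p t and br+ p+ t+, are the double crossovers. Comparing them with the parentals, only the br allele has switched, so br is the middle locus and the order is p – br – t.
p–br: (80 + 6)/1000 = 0.0860; br–t: (59 + 6)/1000 = 0.0650.
Expected DCO frequency = 0.0860 × 0.0650 ≈ 0.00559; observed = 6/1000 ≈ 0.00600.
Coefficient of coincidence = 0.00600/0.00559 ≈ 1.07; interference = 1 − 1.07 = -0.07.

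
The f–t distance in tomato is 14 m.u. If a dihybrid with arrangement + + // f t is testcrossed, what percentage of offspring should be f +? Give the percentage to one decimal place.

A map distance of 14 m.u. corresponds to a recombination frequency of 0.140.
The F1 is + + / f t, so f + is a recombinant gamete class with expected frequency r/2 = 0.140/2 = 0.0700.
That is 0.0700 = 7.0% of the progeny.

7.0%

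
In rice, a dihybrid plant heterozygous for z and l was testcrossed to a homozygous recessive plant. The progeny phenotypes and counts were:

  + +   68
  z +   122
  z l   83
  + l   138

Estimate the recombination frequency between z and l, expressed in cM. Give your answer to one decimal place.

36.7 cM

The two most frequent classes, + l (138) and z + (122), are the parental types, so the F1 was + l / z +.
The recombinant classes are + + and z l: 68 + 83 = 151.
Recombination frequency = 151/411 = 0.3674 ≈ 36.7%, i.e. 36.7 cM.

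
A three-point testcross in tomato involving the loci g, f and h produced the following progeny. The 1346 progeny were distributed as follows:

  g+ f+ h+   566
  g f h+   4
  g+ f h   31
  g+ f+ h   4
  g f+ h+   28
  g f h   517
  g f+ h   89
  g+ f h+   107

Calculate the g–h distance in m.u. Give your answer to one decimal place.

5.0 m.u.

The two most frequent reciprocal classes, g+ f+ h+ and g f h, are the parental types, so the F1 was g+ f+ h+ / g f h.
The two rarest classes, g+ f+ h and g f h+, are the double crossovers. Comparing them with the parentals, only the h allele has switched, so h is the middle locus and the order is f – h – g.
Crossovers in the h–g interval produce the single-crossover classes g f+ h+ and g+ f h (28 + 31 = 59) plus the double crossovers (8).
RF(h–g) = (59 + 8) / 1346 = 67/1346 = 0.0498 → 5.0 m.u.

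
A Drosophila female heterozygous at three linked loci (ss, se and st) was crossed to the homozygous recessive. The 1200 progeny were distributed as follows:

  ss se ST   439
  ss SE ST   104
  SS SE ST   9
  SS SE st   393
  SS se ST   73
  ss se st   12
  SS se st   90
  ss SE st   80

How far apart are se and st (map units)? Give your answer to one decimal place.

17.9 map units

The two most frequent reciprocal classes, SS SE st and ss se ST, are the parental types, so the F1 was SS SE st / ss se ST.
The two rarest classes, SS SE ST and ss se st, are the double crossovers. Comparing them with the parentals, only the st allele has switched, so st is the middle locus and the order is ss – st – se.
Crossovers in the st–se interval produce the single-crossover classes SS se st and ss SE ST (90 + 104 = 194) plus the double crossovers (21).
RF(st–se) = (194 + 21) / 1200 = 215/1200 = 0.1792 → 17.9 map units.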